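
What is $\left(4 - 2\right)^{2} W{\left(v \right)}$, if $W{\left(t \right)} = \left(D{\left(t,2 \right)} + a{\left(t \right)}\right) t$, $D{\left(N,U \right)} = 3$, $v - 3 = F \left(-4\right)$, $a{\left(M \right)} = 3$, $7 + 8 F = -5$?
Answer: $216$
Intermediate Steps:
$F = - \frac{3}{2}$ ($F = - \frac{7}{8} + \frac{1}{8} \left(-5\right) = - \frac{7}{8} - \frac{5}{8} = - \frac{3}{2} \approx -1.5$)
$v = 9$ ($v = 3 - -6 = 3 + 6 = 9$)
$W{\left(t \right)} = 6 t$ ($W{\left(t \right)} = \left(3 + 3\right) t = 6 t$)
$\left(4 - 2\right)^{2} W{\left(v \right)} = \left(4 - 2\right)^{2} \cdot 6 \cdot 9 = 2^{2} \cdot 54 = 4 \cdot 54 = 216$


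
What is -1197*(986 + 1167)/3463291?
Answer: -2577141/3463291 ≈ -0.74413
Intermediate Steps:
-1197*(986 + 1167)/3463291 = -1197*2153*(1/3463291) = -2577141*1/3463291 = -2577141/3463291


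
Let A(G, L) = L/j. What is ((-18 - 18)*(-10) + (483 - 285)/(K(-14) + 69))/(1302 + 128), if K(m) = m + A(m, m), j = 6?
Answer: 28737/112970 ≈ 0.25438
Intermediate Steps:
A(G, L) = L/6
K(m) = 7*m/6 (K(m) = m + m/6 = 7*m/6)
((-18 - 18)*(-10) + (483 - 285)/(K(-14) + 69))/(1302 + 128) = ((-18 - 18)*(-10) + (483 - 285)/((7/6)*(-14) + 69))/(1302 + 128) = (-36*(-10) + 198/(-49/3 + 69))/1430 = (360 + 198/(158/3))/1430 = (360 + 198*(3/158))/1430 = (360 + 297/79)/1430 = (1/1430)*(28737/79) = 28737/112970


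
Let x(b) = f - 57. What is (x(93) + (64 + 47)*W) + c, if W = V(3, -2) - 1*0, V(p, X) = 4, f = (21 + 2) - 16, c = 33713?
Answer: 34107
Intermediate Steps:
f = 7 (f = 23 - 16 = 7)
W = 4 (W = 4 - 1*0 = 4 + 0 = 4)
x(b) = -50 (x(b) = 7 - 57 = -50)
(x(93) + (64 + 47)*W) + c = (-50 + (64 + 47)*4) + 33713 = (-50 + 111*4) + 33713 = (-50 + 444) + 33713 = 394 + 33713 = 34107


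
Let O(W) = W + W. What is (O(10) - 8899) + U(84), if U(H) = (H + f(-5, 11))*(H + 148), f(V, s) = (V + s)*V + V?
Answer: 2489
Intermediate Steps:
O(W) = 2*W
f(V, s) = V + V*(V + s) (f(V, s) = V*(V + s) + V = V + V*(V + s))
U(H) = (-35 + H)*(148 + H) (U(H) = (H - 5*(1 - 5 + 11))*(H + 148) = (H - 5*7)*(148 + H) = (H - 35)*(148 + H) = (-35 + H)*(148 + H))
(O(10) - 8899) + U(84) = (2*10 - 8899) + (-5180 + 84² + 113*84) = (20 - 8899) + (-5180 + 7056 + 9492) = -8879 + 11368 = 2489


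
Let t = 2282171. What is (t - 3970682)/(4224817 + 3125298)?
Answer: -1688511/7350115 ≈ -0.22973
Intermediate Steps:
(t - 3970682)/(4224817 + 3125298) = (2282171 - 3970682)/(4224817 + 3125298) = -1688511/7350115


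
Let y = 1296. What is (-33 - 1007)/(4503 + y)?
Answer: -1040/5799 ≈ -0.17934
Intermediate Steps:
(-33 - 1007)/(4503 + y) = (-33 - 1007)/(4503 + 1296) = -1040/5799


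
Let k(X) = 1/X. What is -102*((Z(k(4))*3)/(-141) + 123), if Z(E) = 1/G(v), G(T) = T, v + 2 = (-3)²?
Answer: -4127532/329 ≈ -12546.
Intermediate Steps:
v = 7 (v = -2 + (-3)² = -2 + 9 = 7)
Z(E) = ⅐ (Z(E) = 1/7 = ⅐)
-102*((Z(k(4))*3)/(-141) + 123) = -102*(((⅐)*3)/(-141) + 123) = -102*((3/7)*(-1/141) + 123) = -102*(-1/329 + 123) = -102*40466/329 = -4127532/329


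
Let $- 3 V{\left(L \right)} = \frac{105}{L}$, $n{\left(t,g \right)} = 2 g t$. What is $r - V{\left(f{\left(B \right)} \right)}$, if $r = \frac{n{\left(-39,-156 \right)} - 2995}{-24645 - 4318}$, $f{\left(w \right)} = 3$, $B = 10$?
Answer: $\frac{986186}{86889} \approx 11.35$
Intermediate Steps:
$n{\left(t,g \right)} = 2 g t$
$r = - \frac{9173}{28963}$ ($r = \frac{2 \left(-156\right) \left(-39\right) - 2995}{-24645 - 4318} = \frac{12168 - 2995}{-28963} = 9173 \left(- \frac{1}{28963}\right) = - \frac{9173}{28963} \approx -0.31671$)
$V{\left(L \right)} = - \frac{35}{L}$ ($V{\left(L \right)} = - \frac{105 \frac{1}{L}}{3} = - \frac{35}{L}$)
$r - V{\left(f{\left(B \right)} \right)} = - \frac{9173}{28963} - - \frac{35}{3} = - \frac{9173}{28963} + \frac{35}{3} = \frac{986186}{86889}$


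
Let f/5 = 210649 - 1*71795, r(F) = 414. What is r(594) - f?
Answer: -693856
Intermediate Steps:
f = 694270 (f = 5*(210649 - 1*71795) = 5*(210649 - 71795) = 5*138854 = 694270)
r(594) - f = 414 - 1*694270 = 414 - 694270 = -693856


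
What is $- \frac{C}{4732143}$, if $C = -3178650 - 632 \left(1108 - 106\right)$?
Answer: $\frac{1270638}{1577381} \approx 0.80554$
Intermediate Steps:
$C = -3811914$ ($C = -3178650 - 633264 = -3811914$)
$- \frac{C}{4732143} = - \frac{-3811914}{4732143} = \left(-1\right) \left(- \frac{1270638}{1577381}\right) = \frac{1270638}{1577381}$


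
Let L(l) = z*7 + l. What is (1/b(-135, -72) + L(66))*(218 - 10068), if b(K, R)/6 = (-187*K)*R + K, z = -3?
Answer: -96687452053/218133 ≈ -4.4325e+5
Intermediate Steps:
b(K, R) = 6*K - 1122*K*R (b(K, R) = 6*((-187*K)*R + K) = 6*(-187*K*R + K) = 6*(K - 187*K*R) = 6*K - 1122*K*R)
L(l) = -21 + l (L(l) = -3*7 + l = -21 + l)
(1/b(-135, -72) + L(66))*(218 - 10068) = (1/(6*(-135)*(1 - 187*(-72))) + (-21 + 66))*(218 - 10068) = (1/(6*(-135)*(1 + 13464)) + 45)*(-9850) = (1/(6*(-135)*13465) + 45)*(-9850) = (1/(-10906650) + 45)*(-9850) = (-1/10906650 + 45)*(-9850) = (490799249/10906650)*(-9850) = -96687452053/218133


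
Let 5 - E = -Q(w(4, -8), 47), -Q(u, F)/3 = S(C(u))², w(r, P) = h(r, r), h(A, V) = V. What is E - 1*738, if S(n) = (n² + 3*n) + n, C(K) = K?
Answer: -3805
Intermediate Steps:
w(r, P) = r
S(n) = n² + 4*n
Q(u, F) = -3*u²*(4 + u)²
E = -3067 (E = 5 - (-1)*(-3*4²*(4 + 4)²) = 5 - (-1)*(-3*16*8²) = 5 - (-1)*(-3*16*64) = 5 - (-1)*(-3072) = 5 - 1*3072 = 5 - 3072 = -3067)
E - 1*738 = -3067 - 1*738 = -3067 - 738 = -3805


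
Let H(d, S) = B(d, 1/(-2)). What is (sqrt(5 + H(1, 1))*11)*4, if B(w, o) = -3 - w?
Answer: 44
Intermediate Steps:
H(d, S) = -3 - d
(sqrt(5 + H(1, 1))*11)*4 = (sqrt(5 + (-3 - 1*1))*11)*4 = (sqrt(5 + (-3 - 1))*11)*4 = (sqrt(5 - 4)*11)*4 = (sqrt(1)*11)*4 = (1*11)*4 = 11*4 = 44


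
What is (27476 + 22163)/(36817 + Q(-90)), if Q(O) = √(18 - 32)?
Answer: 1827559063/1355491503 - 49639*I*√14/1355491503 ≈ 1.3483 - 0.00013702*I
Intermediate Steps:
Q(O) = I*√14 (Q(O) = √(-14) = I*√14)
(27476 + 22163)/(36817 + Q(-90)) = (27476 + 22163)/(36817 + I*√14) = 49639/(36817 + I*√14)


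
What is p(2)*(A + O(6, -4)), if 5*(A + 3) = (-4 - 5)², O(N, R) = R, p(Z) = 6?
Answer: 276/5 ≈ 55.200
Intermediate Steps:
A = 66/5 (A = -3 + (-4 - 5)²/5 = -3 + (⅕)*(-9)² = -3 + (⅕)*81 = -3 + 81/5 = 66/5 ≈ 13.200)
p(2)*(A + O(6, -4)) = 6*(66/5 - 4) = 6*(46/5) = 276/5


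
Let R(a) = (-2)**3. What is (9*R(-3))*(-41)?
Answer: 2952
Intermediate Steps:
R(a) = -8
(9*R(-3))*(-41) = (9*(-8))*(-41) = -72*(-41) = 2952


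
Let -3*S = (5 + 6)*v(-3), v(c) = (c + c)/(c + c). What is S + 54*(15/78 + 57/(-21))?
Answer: -38180/273 ≈ -139.85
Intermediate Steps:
v(c) = 1 (v(c) = (2*c)/((2*c)) = (2*c)*(1/(2*c)) = 1)
S = -11/3 (S = -(5 + 6)/3 = -11/3 ≈ -3.6667)
S + 54*(15/78 + 57/(-21)) = -11/3 + 54*(15/78 + 57/(-21)) = -11/3 + 54*(15*(1/78) + 57*(-1/21)) = -11/3 + 54*(5/26 - 19/7) = -11/3 + 54*(-459/182) = -11/3 - 12393/91 = -38180/273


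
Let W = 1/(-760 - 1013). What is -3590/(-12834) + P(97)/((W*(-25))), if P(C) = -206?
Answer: -2343687371/160425 ≈ -14609.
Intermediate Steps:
W = -1/1773 (W = 1/(-1773) = -1/1773 ≈ -0.00056402)
-3590/(-12834) + P(97)/((W*(-25))) = -3590/(-12834) - 206/((-1/1773*(-25))) = -3590*(-1/12834) - 206/25/1773 = 1795/6417 - 206*1773/25 = 1795/6417 - 365238/25 = -2343687371/160425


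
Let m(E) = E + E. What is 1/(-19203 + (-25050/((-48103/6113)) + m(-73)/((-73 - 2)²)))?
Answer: -270579375/4334582854913 ≈ -6.2423e-5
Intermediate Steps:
m(E) = 2*E
1/(-19203 + (-25050/((-48103/6113)) + m(-73)/((-73 - 2)²))) = 1/(-19203 + (-25050/((-48103/6113)) + (2*(-73))/((-73 - 2)²))) = 1/(-19203 + (-25050/((-48103*1/6113)) - 146/((-75)²))) = 1/(-19203 + (-25050/(-48103/6113) - 146/5625)) = 1/(-19203 + (-25050*(-6113/48103) - 146*1/5625)) = 1/(-19203 + (153130650/48103 - 146/5625)) = 1/(-19203 + 861352883212/270579375) = 1/(-4334582854913/270579375) = -270579375/4334582854913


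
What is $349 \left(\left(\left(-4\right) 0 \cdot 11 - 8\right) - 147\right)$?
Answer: $-54095$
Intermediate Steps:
$349 \left(\left(\left(-4\right) 0 \cdot 11 - 8\right) - 147\right) = 349 \left(\left(0 \cdot 11 - 8\right) - 147\right) = 349 \left(\left(0 - 8\right) - 147\right) = 349 \left(-8 - 147\right) = 349 \left(-155\right) = -54095$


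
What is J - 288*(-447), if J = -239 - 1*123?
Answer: 128374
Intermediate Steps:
J = -362 (J = -239 - 123 = -362)
J - 288*(-447) = -362 - 288*(-447) = -362 + 128736 = 128374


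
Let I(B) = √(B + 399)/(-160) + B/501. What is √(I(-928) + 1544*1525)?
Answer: √(945610383475200 - 57730230*I)/20040 ≈ 1534.5 - 4.684e-5*I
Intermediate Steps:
I(B) = -√(399 + B)/160 + B/501 (I(B) = √(399 + B)*(-1/160) + B*(1/501) = -√(399 + B)/160 + B/501)
√(I(-928) + 1544*1525) = √((-√(399 - 928)/160 + (1/501)*(-928)) + 1544*1525) = √((-23*I/160 - 928/501) + 2354600) = √((-928/501 - 23*I/160) + 2354600) = √(1179653672/501 - 23*I/160)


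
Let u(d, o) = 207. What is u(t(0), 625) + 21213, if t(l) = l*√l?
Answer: 21420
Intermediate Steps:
t(l) = l^(3/2)
u(t(0), 625) + 21213 = 207 + 21213 = 21420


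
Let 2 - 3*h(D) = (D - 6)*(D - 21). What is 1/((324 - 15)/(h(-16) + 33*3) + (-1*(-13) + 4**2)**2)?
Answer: 5/4196 ≈ 0.0011916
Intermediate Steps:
h(D) = 2/3 - (-21 + D)*(-6 + D)/3 (h(D) = 2/3 - (D - 6)*(D - 21)/3 = 2/3 - (-6 + D)*(-21 + D)/3 = 2/3 - (-21 + D)*(-6 + D)/3)
1/((324 - 15)/(h(-16) + 33*3) + (-1*(-13) + 4**2)**2) = 1/((324 - 15)/((-124/3 + 9*(-16) - 1/3*(-16)**2) + 33*3) + (-1*(-13) + 4**2)**2) = 1/(309/((-124/3 - 144 - 1/3*256) + 99) + (13 + 16)**2) = 1/(309/((-124/3 - 144 - 256/3) + 99) + 29**2) = 1/(309/(-812/3 + 99) + 841) = 1/(309/(-515/3) + 841) = 1/(309*(-3/515) + 841) = 1/(-9/5 + 841) = 1/(4196/5) = 5/4196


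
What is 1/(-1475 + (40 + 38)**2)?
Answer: 1/4609 ≈ 0.00021697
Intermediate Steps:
1/(-1475 + (40 + 38)**2) = 1/(-1475 + 78**2) = 1/(-1475 + 6084) = 1/4609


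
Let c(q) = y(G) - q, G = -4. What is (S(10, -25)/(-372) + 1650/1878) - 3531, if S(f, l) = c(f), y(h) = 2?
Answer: -102757678/29109 ≈ -3530.1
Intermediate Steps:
c(q) = 2 - q
S(f, l) = 2 - f
(S(10, -25)/(-372) + 1650/1878) - 3531 = ((2 - 1*10)/(-372) + 1650/1878) - 3531 = ((2 - 10)*(-1/372) + 1650*(1/1878)) - 3531 = (-8*(-1/372) + 275/313) - 3531 = (2/93 + 275/313) - 3531 = 26201/29109 - 3531 = -102757678/29109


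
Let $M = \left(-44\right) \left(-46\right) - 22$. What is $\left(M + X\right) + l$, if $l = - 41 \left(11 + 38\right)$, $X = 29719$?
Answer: $29712$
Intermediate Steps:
$M = 2002$ ($M = 2024 - 22 = 2002$)
$l = -2009$ ($l = \left(-41\right) 49 = -2009$)
$\left(M + X\right) + l = \left(2002 + 29719\right) - 2009 = 31721 - 2009 = 29712$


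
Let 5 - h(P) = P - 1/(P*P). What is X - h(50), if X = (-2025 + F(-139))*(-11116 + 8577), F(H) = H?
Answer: 13736102499/2500 ≈ 5.4944e+6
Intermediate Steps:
X = 5494396 (X = (-2025 - 139)*(-11116 + 8577) = -2164*(-2539) = 5494396)
h(P) = 5 + P⁻² - P (h(P) = 5 - (P - 1/(P*P)) = 5 - (P - 1/(P²)) = 5 - (P - 1/P²) = 5 + (P⁻² - P) = 5 + P⁻² - P)
X - h(50) = 5494396 - (5 + 50⁻² - 1*50) = 5494396 - (5 + 1/2500 - 50) = 5494396 - 1*(-112499/2500) = 5494396 + 112499/2500 = 13736102499/2500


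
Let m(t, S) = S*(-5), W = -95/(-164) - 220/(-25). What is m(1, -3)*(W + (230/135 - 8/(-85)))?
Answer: 4206833/25092 ≈ 167.66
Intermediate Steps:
W = 7691/820 (W = -95*(-1/164) - 220*(-1/25) = 95/164 + 44/5 = 7691/820 ≈ 9.3793)
m(t, S) = -5*S
m(1, -3)*(W + (230/135 - 8/(-85))) = (-5*(-3))*(7691/820 + (230/135 - 8/(-85))) = 15*(7691/820 + (230*(1/135) - 8*(-1/85))) = 15*(7691/820 + (46/27 + 8/85)) = 15*(7691/820 + 4126/2295) = 15*(4206833/376380) = 4206833/25092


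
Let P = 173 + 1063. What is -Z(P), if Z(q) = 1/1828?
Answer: -1/1828 ≈ -0.00054705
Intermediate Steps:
P = 1236
Z(q) = 1/1828
-Z(P) = -1*1/1828 = -1/1828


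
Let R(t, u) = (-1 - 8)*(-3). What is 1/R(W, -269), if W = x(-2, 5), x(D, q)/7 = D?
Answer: 1/27 ≈ 0.037037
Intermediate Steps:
x(D, q) = 7*D
W = -14 (W = 7*(-2) = -14)
R(t, u) = 27 (R(t, u) = -9*(-3) = 27)
1/R(W, -269) = 1/27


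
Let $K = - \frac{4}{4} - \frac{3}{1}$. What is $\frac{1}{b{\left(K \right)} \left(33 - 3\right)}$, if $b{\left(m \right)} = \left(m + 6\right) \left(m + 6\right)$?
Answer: $\frac{1}{120} \approx 0.0083333$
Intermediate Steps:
$K = -4$ ($K = \left(-4\right) \frac{1}{4} - 3 = -1 - 3 = -4$)
$b{\left(m \right)} = \left(6 + m\right)^{2}$ ($b{\left(m \right)} = \left(6 + m\right) \left(6 + m\right) = \left(6 + m\right)^{2}$)
$\frac{1}{b{\left(K \right)} \left(33 - 3\right)} = \frac{1}{\left(6 - 4\right)^{2} \left(33 - 3\right)} = \frac{1}{2^{2} \cdot 30} = \frac{1}{4 \cdot 30} = \frac{1}{120}$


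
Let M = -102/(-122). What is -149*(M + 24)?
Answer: -225735/61 ≈ -3700.6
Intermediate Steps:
M = 51/61 (M = -102*(-1/122) = 51/61 ≈ 0.83607)
-149*(M + 24) = -149*(51/61 + 24) = -149*1515/61 = -225735/61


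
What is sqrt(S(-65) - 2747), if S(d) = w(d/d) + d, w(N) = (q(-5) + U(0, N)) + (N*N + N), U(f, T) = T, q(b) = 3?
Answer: I*sqrt(2806) ≈ 52.972*I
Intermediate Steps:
w(N) = 3 + N**2 + 2*N (w(N) = (3 + N) + (N*N + N) = (3 + N) + (N**2 + N) = (3 + N) + (N + N**2) = 3 + N**2 + 2*N)
S(d) = 6 + d (S(d) = (3 + (d/d)**2 + 2*(d/d)) + d = (3 + 1**2 + 2*1) + d = (3 + 1 + 2) + d = 6 + d)
sqrt(S(-65) - 2747) = sqrt((6 - 65) - 2747) = sqrt(-59 - 2747) = sqrt(-2806) = I*sqrt(2806)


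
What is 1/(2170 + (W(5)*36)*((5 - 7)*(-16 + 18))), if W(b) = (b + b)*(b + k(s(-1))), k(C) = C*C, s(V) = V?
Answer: -1/6470 ≈ -0.00015456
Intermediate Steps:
k(C) = C**2
W(b) = 2*b*(1 + b) (W(b) = (b + b)*(b + (-1)**2) = (2*b)*(b + 1) = (2*b)*(1 + b) = 2*b*(1 + b))
1/(2170 + (W(5)*36)*((5 - 7)*(-16 + 18))) = 1/(2170 + ((2*5*(1 + 5))*36)*((5 - 7)*(-16 + 18))) = 1/(2170 + ((2*5*6)*36)*(-2*2)) = 1/(2170 + (60*36)*(-4)) = 1/(2170 + 2160*(-4)) = 1/(2170 - 8640) = 1/(-6470) = -1/6470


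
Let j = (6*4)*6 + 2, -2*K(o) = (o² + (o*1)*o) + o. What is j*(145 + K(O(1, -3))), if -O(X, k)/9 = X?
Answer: 10001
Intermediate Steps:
O(X, k) = -9*X
K(o) = -o² - o/2 (K(o) = -((o² + (o*1)*o) + o)/2 = -((o² + o*o) + o)/2 = -((o² + o²) + o)/2 = -(2*o² + o)/2 = -(o + 2*o²)/2 = -o² - o/2)
j = 146 (j = 24*6 + 2 = 144 + 2 = 146)
j*(145 + K(O(1, -3))) = 146*(145 - (-9*1)*(½ - 9*1)) = 146*(145 - 1*(-9)*(½ - 9)) = 146*(145 - 1*(-9)*(-17/2)) = 146*(145 - 153/2) = 146*(137/2) = 10001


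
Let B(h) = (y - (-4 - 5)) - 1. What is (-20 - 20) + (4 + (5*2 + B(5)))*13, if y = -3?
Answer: 207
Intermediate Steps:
B(h) = 5 (B(h) = (-3 - (-4 - 5)) - 1 = (-3 - 1*(-9)) - 1 = (-3 + 9) - 1 = 6 - 1 = 5)
(-20 - 20) + (4 + (5*2 + B(5)))*13 = (-20 - 20) + (4 + (5*2 + 5))*13 = -40 + (4 + (10 + 5))*13 = -40 + (4 + 15)*13 = -40 + 19*13 = -40 + 247 = 207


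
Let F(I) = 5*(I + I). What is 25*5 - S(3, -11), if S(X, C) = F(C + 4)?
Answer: 195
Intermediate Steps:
F(I) = 10*I (F(I) = 5*(2*I) = 10*I)
S(X, C) = 40 + 10*C (S(X, C) = 10*(C + 4) = 10*(4 + C) = 40 + 10*C)
25*5 - S(3, -11) = 25*5 - (40 + 10*(-11)) = 125 - (40 - 110) = 125 - 1*(-70) = 125 + 70 = 195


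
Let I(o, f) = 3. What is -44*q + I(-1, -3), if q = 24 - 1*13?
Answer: -481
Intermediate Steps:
q = 11 (q = 24 - 13 = 11)
-44*q + I(-1, -3) = -44*11 + 3 = -484 + 3 = -481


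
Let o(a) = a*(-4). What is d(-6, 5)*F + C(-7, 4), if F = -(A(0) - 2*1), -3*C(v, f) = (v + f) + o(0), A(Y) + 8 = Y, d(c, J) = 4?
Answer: 41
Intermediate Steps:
o(a) = -4*a
A(Y) = -8 + Y
C(v, f) = -f/3 - v/3 (C(v, f) = -((v + f) - 4*0)/3 = -((f + v) + 0)/3 = -(f + v)/3 = -f/3 - v/3)
F = 10 (F = -((-8 + 0) - 2*1) = -(-8 - 2) = -1*(-10) = 10)
d(-6, 5)*F + C(-7, 4) = 4*10 + (-⅓*4 - ⅓*(-7)) = 40 + (-4/3 + 7/3) = 40 + 1 = 41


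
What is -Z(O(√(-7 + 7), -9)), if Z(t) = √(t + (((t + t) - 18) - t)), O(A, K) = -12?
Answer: -I*√42 ≈ -6.4807*I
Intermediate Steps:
Z(t) = √(-18 + 2*t) (Z(t) = √(t + ((2*t - 18) - t)) = √(t + ((-18 + 2*t) - t)) = √(t + (-18 + t)) = √(-18 + 2*t))
-Z(O(√(-7 + 7), -9)) = -√(-18 + 2*(-12)) = -√(-18 - 24) = -√(-42) = -I*√42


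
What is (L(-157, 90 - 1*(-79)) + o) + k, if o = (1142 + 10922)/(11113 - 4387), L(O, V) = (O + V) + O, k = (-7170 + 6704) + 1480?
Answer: 2928479/3363 ≈ 870.79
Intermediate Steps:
k = 1014 (k = -466 + 1480 = 1014)
L(O, V) = V + 2*O
o = 6032/3363 (o = 12064/6726 = 12064*(1/6726) = 6032/3363 ≈ 1.7936)
(L(-157, 90 - 1*(-79)) + o) + k = (((90 - 1*(-79)) + 2*(-157)) + 6032/3363) + 1014 = (((90 + 79) - 314) + 6032/3363) + 1014 = ((169 - 314) + 6032/3363) + 1014 = (-145 + 6032/3363) + 1014 = -481603/3363 + 1014 = 2928479/3363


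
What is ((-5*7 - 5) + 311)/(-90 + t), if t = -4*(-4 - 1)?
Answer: -271/70 ≈ -3.8714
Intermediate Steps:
t = 20 (t = -4*(-5) = 20)
((-5*7 - 5) + 311)/(-90 + t) = ((-5*7 - 5) + 311)/(-90 + 20) = ((-35 - 5) + 311)/(-70) = (-40 + 311)*(-1/70) = 271*(-1/70) = -271/70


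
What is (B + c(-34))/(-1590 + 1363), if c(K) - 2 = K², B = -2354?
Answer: 1196/227 ≈ 5.2687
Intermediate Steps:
c(K) = 2 + K²
(B + c(-34))/(-1590 + 1363) = (-2354 + (2 + (-34)²))/(-1590 + 1363) = (-2354 + (2 + 1156))/(-227) = (-2354 + 1158)*(-1/227) = -1196*(-1/227) = 1196/227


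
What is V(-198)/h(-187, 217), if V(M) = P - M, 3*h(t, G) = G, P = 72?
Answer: 810/217 ≈ 3.7327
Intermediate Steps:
h(t, G) = G/3
V(M) = 72 - M
V(-198)/h(-187, 217) = (72 - 1*(-198))/(((⅓)*217)) = (72 + 198)/(217/3) = 270*(3/217) = 810/217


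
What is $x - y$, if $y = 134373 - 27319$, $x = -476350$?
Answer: $-583404$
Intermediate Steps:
$y = 107054$
$x - y = -476350 - 107054 = -583404$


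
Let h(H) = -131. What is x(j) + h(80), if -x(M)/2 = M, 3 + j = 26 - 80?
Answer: -17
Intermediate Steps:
j = -57 (j = -3 + (26 - 80) = -3 - 54 = -57)
x(M) = -2*M
x(j) + h(80) = -2*(-57) - 131 = 114 - 131 = -17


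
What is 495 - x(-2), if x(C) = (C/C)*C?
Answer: 497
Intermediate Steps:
x(C) = C (x(C) = 1*C = C)
495 - x(-2) = 495 - 1*(-2) = 495 + 2 = 497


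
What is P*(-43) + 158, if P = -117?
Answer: 5189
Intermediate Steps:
P*(-43) + 158 = -117*(-43) + 158 = 5031 + 158 = 5189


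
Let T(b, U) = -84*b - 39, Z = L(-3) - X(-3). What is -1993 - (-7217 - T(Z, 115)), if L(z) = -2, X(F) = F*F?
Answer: 6109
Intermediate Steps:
X(F) = F**2
Z = -11 (Z = -2 - 1*(-3)**2 = -2 - 1*9 = -2 - 9 = -11)
T(b, U) = -39 - 84*b
-1993 - (-7217 - T(Z, 115)) = -1993 - (-7217 - (-39 - 84*(-11))) = -1993 - (-7217 - (-39 + 924)) = -1993 - (-7217 - 1*885) = -1993 - (-7217 - 885) = -1993 - 1*(-8102) = -1993 + 8102 = 6109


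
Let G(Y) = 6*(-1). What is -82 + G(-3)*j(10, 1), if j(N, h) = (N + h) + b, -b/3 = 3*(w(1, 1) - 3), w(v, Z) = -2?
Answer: -418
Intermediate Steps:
G(Y) = -6
b = 45 (b = -9*(-2 - 3) = -9*(-5) = -3*(-15) = 45)
j(N, h) = 45 + N + h (j(N, h) = (N + h) + 45 = 45 + N + h)
-82 + G(-3)*j(10, 1) = -82 - 6*(45 + 10 + 1) = -82 - 6*56 = -82 - 336 = -418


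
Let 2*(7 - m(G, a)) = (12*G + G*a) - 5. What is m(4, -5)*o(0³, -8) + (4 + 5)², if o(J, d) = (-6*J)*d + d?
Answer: 117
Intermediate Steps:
m(G, a) = 19/2 - 6*G - G*a/2 (m(G, a) = 7 - ((12*G + G*a) - 5)/2 = 7 - (-5 + 12*G + G*a)/2 = 7 + (5/2 - 6*G - G*a/2) = 19/2 - 6*G - G*a/2)
o(J, d) = d - 6*J*d (o(J, d) = -6*J*d + d = d - 6*J*d)
m(4, -5)*o(0³, -8) + (4 + 5)² = (19/2 - 6*4 - ½*4*(-5))*(-8*(1 - 6*0³)) + (4 + 5)² = (19/2 - 24 + 10)*(-8*(1 - 6*0)) + 9² = -(-36)*(1 + 0) + 81 = -(-36) + 81 = -9/2*(-8) + 81 = 36 + 81 = 117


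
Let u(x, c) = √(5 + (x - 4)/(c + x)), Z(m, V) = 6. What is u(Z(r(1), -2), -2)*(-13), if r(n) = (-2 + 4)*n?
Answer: -13*√22/2 ≈ -30.488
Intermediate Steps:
r(n) = 2*n
u(x, c) = √(5 + (-4 + x)/(c + x))
u(Z(r(1), -2), -2)*(-13) = √((-4 + 5*(-2) + 6*6)/(-2 + 6))*(-13) = √((-4 - 10 + 36)/4)*(-13) = √((¼)*22)*(-13) = √(11/2)*(-13) = (√22/2)*(-13) = -13*√22/2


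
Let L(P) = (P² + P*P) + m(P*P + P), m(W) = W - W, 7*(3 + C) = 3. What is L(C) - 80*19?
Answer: -73832/49 ≈ -1506.8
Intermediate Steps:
C = -18/7 (C = -3 + (⅐)*3 = -3 + 3/7 = -18/7 ≈ -2.5714)
m(W) = 0
L(P) = 2*P² (L(P) = (P² + P*P) + 0 = (P² + P²) + 0 = 2*P² + 0 = 2*P²)
L(C) - 80*19 = 2*(-18/7)² - 80*19 = 2*(324/49) - 1520 = 648/49 - 1520 = -73832/49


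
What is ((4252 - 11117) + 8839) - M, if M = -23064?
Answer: 25038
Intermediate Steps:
((4252 - 11117) + 8839) - M = ((4252 - 11117) + 8839) - 1*(-23064) = (-6865 + 8839) + 23064 = 1974 + 23064 = 25038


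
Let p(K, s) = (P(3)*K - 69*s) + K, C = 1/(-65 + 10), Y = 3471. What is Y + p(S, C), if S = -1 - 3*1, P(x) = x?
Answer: 190094/55 ≈ 3456.3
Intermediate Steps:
S = -4 (S = -1 - 3 = -4)
C = -1/55 (C = 1/(-55) = -1/55 ≈ -0.018182)
p(K, s) = -69*s + 4*K (p(K, s) = (3*K - 69*s) + K = (-69*s + 3*K) + K = -69*s + 4*K)
Y + p(S, C) = 3471 + (-69*(-1/55) + 4*(-4)) = 3471 + (69/55 - 16) = 3471 - 811/55 = 190094/55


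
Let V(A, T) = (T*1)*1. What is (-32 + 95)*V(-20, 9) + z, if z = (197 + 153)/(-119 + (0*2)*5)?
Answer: 9589/17 ≈ 564.06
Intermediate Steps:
V(A, T) = T (V(A, T) = T*1 = T)
z = -50/17 (z = 350/(-119 + 0*5) = 350/(-119 + 0) = 350/(-119) = 350*(-1/119) = -50/17 ≈ -2.9412)
(-32 + 95)*V(-20, 9) + z = (-32 + 95)*9 - 50/17 = 63*9 - 50/17 = 567 - 50/17 = 9589/17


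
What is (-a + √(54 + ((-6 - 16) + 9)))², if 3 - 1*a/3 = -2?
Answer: (15 - √41)² ≈ 73.906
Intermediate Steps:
a = 15 (a = 9 - 3*(-2) = 9 + 6 = 15)
(-a + √(54 + ((-6 - 16) + 9)))² = (-1*15 + √(54 + ((-6 - 16) + 9)))² = (-15 + √(54 + (-22 + 9)))² = (-15 + √(54 - 13))² = (-15 + √41)²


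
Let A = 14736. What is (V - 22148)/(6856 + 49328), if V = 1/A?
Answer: -326372927/827927424 ≈ -0.39420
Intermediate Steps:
V = 1/14736 ≈ 6.7861e-5
(V - 22148)/(6856 + 49328) = (1/14736 - 22148)/(6856 + 49328) = -326372927/14736/56184 = -326372927/14736*1/56184 = -326372927/827927424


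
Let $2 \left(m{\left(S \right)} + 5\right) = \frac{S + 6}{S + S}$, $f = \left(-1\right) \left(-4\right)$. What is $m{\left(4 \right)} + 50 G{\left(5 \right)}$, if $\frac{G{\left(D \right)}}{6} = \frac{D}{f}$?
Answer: $\frac{2965}{8} \approx 370.63$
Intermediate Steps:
$f = 4$
$m{\left(S \right)} = -5 + \frac{6 + S}{4 S}$ ($m{\left(S \right)} = -5 + \frac{\left(S + 6\right) \frac{1}{S + S}}{2} = -5 + \frac{\left(6 + S\right) \frac{1}{2 S}}{2} = -5 + \frac{\frac{1}{2} \frac{1}{S} \left(6 + S\right)}{2} = -5 + \frac{6 + S}{4 S}$)
$G{\left(D \right)} = \frac{3 D}{2}$ ($G{\left(D \right)} = 6 \frac{D}{4} = \frac{3 D}{2}$)
$m{\left(4 \right)} + 50 G{\left(5 \right)} = \frac{6 - 76}{4 \cdot 4} + 50 \cdot \frac{3}{2} \cdot 5 = \frac{1}{4} \cdot \frac{1}{4} \left(6 - 76\right) + 50 \cdot \frac{15}{2} = \frac{1}{4} \cdot \frac{1}{4} \left(-70\right) + 375 = - \frac{35}{8} + 375 = \frac{2965}{8}$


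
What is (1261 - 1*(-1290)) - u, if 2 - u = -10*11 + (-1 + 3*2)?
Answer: 2444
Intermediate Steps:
u = 107 (u = 2 - (-10*11 + (-1 + 3*2)) = 2 - (-110 + (-1 + 6)) = 2 - (-110 + 5) = 2 - 1*(-105) = 2 + 105 = 107)
(1261 - 1*(-1290)) - u = (1261 - 1*(-1290)) - 1*107 = (1261 + 1290) - 107 = 2551 - 107 = 2444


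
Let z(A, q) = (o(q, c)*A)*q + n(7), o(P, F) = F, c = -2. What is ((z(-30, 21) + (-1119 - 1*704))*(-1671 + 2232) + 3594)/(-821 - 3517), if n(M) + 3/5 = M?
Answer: 171477/2410 ≈ 71.152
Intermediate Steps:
n(M) = -3/5 + M
z(A, q) = 32/5 - 2*A*q (z(A, q) = (-2*A)*q + (-3/5 + 7) = -2*A*q + 32/5 = 32/5 - 2*A*q)
((z(-30, 21) + (-1119 - 1*704))*(-1671 + 2232) + 3594)/(-821 - 3517) = (((32/5 - 2*(-30)*21) + (-1119 - 1*704))*(-1671 + 2232) + 3594)/(-821 - 3517) = (((32/5 + 1260) + (-1119 - 704))*561 + 3594)/(-4338) = ((6332/5 - 1823)*561 + 3594)*(-1/4338) = (-2783/5*561 + 3594)*(-1/4338) = (-1561263/5 + 3594)*(-1/4338) = -1543293/5*(-1/4338) = 171477/2410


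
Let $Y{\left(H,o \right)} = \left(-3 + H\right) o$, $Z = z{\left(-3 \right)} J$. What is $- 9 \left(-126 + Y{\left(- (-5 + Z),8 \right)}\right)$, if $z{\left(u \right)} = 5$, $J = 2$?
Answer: $1710$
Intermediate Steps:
$Z = 10$ ($Z = 5 \cdot 2 = 10$)
$Y{\left(H,o \right)} = o \left(-3 + H\right)$
$- 9 \left(-126 + Y{\left(- (-5 + Z),8 \right)}\right) = - 9 \left(-126 + 8 \left(-3 - \left(-5 + 10\right)\right)\right) = - 9 \left(-126 + 8 \left(-3 - 5\right)\right) = - 9 \left(-126 + 8 \left(-8\right)\right) = - 9 \left(-126 - 64\right) = \left(-9\right) \left(-190\right) = 1710$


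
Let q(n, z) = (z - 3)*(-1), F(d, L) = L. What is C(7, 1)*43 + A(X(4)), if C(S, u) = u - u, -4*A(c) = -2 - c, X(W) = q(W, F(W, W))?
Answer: 1/4 ≈ 0.25000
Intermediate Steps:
q(n, z) = 3 - z (q(n, z) = (-3 + z)*(-1) = 3 - z)
X(W) = 3 - W
A(c) = 1/2 + c/4 (A(c) = -(-2 - c)/4 = 1/2 + c/4)
C(S, u) = 0
C(7, 1)*43 + A(X(4)) = 0*43 + (1/2 + (3 - 1*4)/4) = 0 + (1/2 + (3 - 4)/4) = 0 + (1/2 + (1/4)*(-1)) = 0 + (1/2 - 1/4) = 0 + 1/4 = 1/4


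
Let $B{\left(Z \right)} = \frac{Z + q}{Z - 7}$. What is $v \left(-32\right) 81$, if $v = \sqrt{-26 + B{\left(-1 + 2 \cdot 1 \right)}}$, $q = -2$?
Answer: $- 432 i \sqrt{930} \approx - 13174.0 i$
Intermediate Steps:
$B{\left(Z \right)} = \frac{-2 + Z}{-7 + Z}$ ($B{\left(Z \right)} = \frac{Z - 2}{Z - 7} = \frac{-2 + Z}{-7 + Z}$)
$v = \frac{i \sqrt{930}}{6}$ ($v = \sqrt{-26 + \frac{-2 + \left(-1 + 2 \cdot 1\right)}{-7 + \left(-1 + 2 \cdot 1\right)}} = \sqrt{-26 + \frac{-2 + \left(-1 + 2\right)}{-7 + \left(-1 + 2\right)}} = \sqrt{-26 + \frac{-2 + 1}{-7 + 1}} = \sqrt{-26 + \frac{1}{-6} \left(-1\right)} = \sqrt{-26 - - \frac{1}{6}} = \sqrt{-26 + \frac{1}{6}} = \sqrt{- \frac{155}{6}} = \frac{i \sqrt{930}}{6} \approx 5.0826 i$)
$v \left(-32\right) 81 = \frac{i \sqrt{930}}{6} \left(-32\right) 81 = - \frac{16 i \sqrt{930}}{3} \cdot 81 = - 432 i \sqrt{930}$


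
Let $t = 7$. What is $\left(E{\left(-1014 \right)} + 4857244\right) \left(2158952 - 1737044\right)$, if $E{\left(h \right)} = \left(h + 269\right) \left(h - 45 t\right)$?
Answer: $2467043321892$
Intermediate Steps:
$E{\left(h \right)} = \left(-315 + h\right) \left(269 + h\right)$ ($E{\left(h \right)} = \left(h + 269\right) \left(h - 315\right) = \left(269 + h\right) \left(h - 315\right) = \left(269 + h\right) \left(-315 + h\right) = \left(-315 + h\right) \left(269 + h\right)$)
$\left(E{\left(-1014 \right)} + 4857244\right) \left(2158952 - 1737044\right) = \left(\left(-84735 + \left(-1014\right)^{2} - -46644\right) + 4857244\right) \left(2158952 - 1737044\right) = \left(\left(-84735 + 1028196 + 46644\right) + 4857244\right) 421908 = \left(990105 + 4857244\right) 421908 = 5847349 \cdot 421908 = 2467043321892$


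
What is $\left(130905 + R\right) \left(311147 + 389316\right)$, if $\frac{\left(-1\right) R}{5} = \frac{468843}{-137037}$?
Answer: $\frac{246414267705100}{2687} \approx 9.1706 \cdot 10^{10}$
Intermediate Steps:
$R = \frac{45965}{2687}$ ($R = - 5 \frac{468843}{-137037} = - 5 \cdot 468843 \left(- \frac{1}{137037}\right) = \left(-5\right) \left(- \frac{9193}{2687}\right) = \frac{45965}{2687} \approx 17.106$)
$\left(130905 + R\right) \left(311147 + 389316\right) = \left(130905 + \frac{45965}{2687}\right) \left(311147 + 389316\right) = \frac{351787700}{2687} \cdot 700463 = \frac{246414267705100}{2687}$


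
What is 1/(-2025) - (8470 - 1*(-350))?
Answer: -17860501/2025 ≈ -8820.0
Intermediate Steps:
1/(-2025) - (8470 - 1*(-350)) = -1/2025 - (8470 + 350) = -1/2025 - 1*8820 = -1/2025 - 8820 = -17860501/2025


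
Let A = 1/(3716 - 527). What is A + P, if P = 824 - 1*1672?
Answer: -2704271/3189 ≈ -848.00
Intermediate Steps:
P = -848 (P = 824 - 1672 = -848)
A = 1/3189 ≈ 0.00031358
A + P = 1/3189 - 848 = -2704271/3189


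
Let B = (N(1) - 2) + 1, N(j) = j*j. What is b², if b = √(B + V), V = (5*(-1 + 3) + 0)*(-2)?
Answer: -20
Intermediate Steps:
N(j) = j²
V = -20 (V = (5*2 + 0)*(-2) = (10 + 0)*(-2) = 10*(-2) = -20)
B = 0 (B = (1² - 2) + 1 = (1 - 2) + 1 = -1 + 1 = 0)
b = 2*I*√5 (b = √(0 - 20) = √(-20) = 2*I*√5 ≈ 4.4721*I)
b² = (2*I*√5)² = -20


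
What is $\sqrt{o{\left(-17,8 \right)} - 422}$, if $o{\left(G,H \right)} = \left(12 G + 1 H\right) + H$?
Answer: $i \sqrt{610} \approx 24.698 i$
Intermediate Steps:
$o{\left(G,H \right)} = 2 H + 12 G$ ($o{\left(G,H \right)} = \left(12 G + H\right) + H = \left(H + 12 G\right) + H = 2 H + 12 G$)
$\sqrt{o{\left(-17,8 \right)} - 422} = \sqrt{\left(2 \cdot 8 + 12 \left(-17\right)\right) - 422} = \sqrt{\left(16 - 204\right) - 422} = \sqrt{-188 - 422} = \sqrt{-610} = i \sqrt{610}$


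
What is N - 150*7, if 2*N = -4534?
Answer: -3317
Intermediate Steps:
N = -2267 (N = (½)*(-4534) = -2267)
N - 150*7 = -2267 - 150*7 = -2267 - 1050 = -3317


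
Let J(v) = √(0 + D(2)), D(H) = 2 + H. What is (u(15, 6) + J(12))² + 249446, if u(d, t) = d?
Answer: 249735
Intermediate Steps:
J(v) = 2 (J(v) = √(0 + (2 + 2)) = √(0 + 4) = √4 = 2)
(u(15, 6) + J(12))² + 249446 = (15 + 2)² + 249446 = 17² + 249446 = 289 + 249446 = 249735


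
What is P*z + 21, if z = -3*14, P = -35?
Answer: 1491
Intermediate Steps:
z = -42
P*z + 21 = -35*(-42) + 21 = 1470 + 21 = 1491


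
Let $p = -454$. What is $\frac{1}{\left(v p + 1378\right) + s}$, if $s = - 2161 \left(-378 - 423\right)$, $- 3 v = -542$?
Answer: $\frac{3}{4950949} \approx 6.0594 \cdot 10^{-7}$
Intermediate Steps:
$v = \frac{542}{3}$ ($v = \left(- \frac{1}{3}\right) \left(-542\right) = \frac{542}{3} \approx 180.67$)
$s = 1730961$ ($s = \left(-2161\right) \left(-801\right) = 1730961$)
$\frac{1}{\left(v p + 1378\right) + s} = \frac{1}{\left(\frac{542}{3} \left(-454\right) + 1378\right) + 1730961} = \frac{1}{\left(- \frac{246068}{3} + 1378\right) + 1730961} = \frac{1}{- \frac{241934}{3} + 1730961} = \frac{1}{\frac{4950949}{3}} = \frac{3}{4950949}$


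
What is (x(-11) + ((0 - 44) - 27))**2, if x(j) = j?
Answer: 6724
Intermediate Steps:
(x(-11) + ((0 - 44) - 27))**2 = (-11 + ((0 - 44) - 27))**2 = (-11 + (-44 - 27))**2 = (-11 - 71)**2 = (-82)**2 = 6724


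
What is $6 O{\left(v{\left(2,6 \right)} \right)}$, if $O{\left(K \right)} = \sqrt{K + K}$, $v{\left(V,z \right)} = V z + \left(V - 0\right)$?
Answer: $12 \sqrt{7} \approx 31.749$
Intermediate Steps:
$v{\left(V,z \right)} = V + V z$ ($v{\left(V,z \right)} = V z + \left(V + 0\right) = V z + V = V + V z$)
$O{\left(K \right)} = \sqrt{2} \sqrt{K}$ ($O{\left(K \right)} = \sqrt{2 K} = \sqrt{2} \sqrt{K}$)
$6 O{\left(v{\left(2,6 \right)} \right)} = 6 \sqrt{2} \sqrt{2 \left(1 + 6\right)} = 6 \sqrt{2} \sqrt{2 \cdot 7} = 6 \sqrt{2} \sqrt{14} = 6 \cdot 2 \sqrt{7} = 12 \sqrt{7}$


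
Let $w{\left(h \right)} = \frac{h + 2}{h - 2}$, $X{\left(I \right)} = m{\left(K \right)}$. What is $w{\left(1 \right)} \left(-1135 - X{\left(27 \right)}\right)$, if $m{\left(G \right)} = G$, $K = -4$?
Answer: $3393$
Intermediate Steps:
$X{\left(I \right)} = -4$
$w{\left(h \right)} = \frac{2 + h}{-2 + h}$
$w{\left(1 \right)} \left(-1135 - X{\left(27 \right)}\right) = \frac{2 + 1}{-2 + 1} \left(-1135 - -4\right) = \frac{1}{-1} \cdot 3 \left(-1135 + 4\right) = \left(-1\right) 3 \left(-1131\right) = \left(-3\right) \left(-1131\right) = 3393$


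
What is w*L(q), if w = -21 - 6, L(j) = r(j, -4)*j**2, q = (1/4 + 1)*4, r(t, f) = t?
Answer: -3375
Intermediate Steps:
q = 5 (q = (1/4 + 1)*4 = (5/4)*4 = 5)
L(j) = j**3 (L(j) = j*j**2 = j**3)
w = -27 (w = -21 - 1*6 = -21 - 6 = -27)
w*L(q) = -27*5**3 = -27*125 = -3375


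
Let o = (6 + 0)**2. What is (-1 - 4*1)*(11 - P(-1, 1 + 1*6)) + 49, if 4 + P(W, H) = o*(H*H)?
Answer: 8794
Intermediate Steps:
o = 36 (o = 6**2 = 36)
P(W, H) = -4 + 36*H**2 (P(W, H) = -4 + 36*(H*H) = -4 + 36*H**2)
(-1 - 4*1)*(11 - P(-1, 1 + 1*6)) + 49 = (-1 - 4*1)*(11 - (-4 + 36*(1 + 1*6)**2)) + 49 = (-1 - 4)*(11 - (-4 + 36*(1 + 6)**2)) + 49 = -5*(11 - (-4 + 36*7**2)) + 49 = -5*(11 - (-4 + 36*49)) + 49 = -5*(11 - (-4 + 1764)) + 49 = -5*(11 - 1*1760) + 49 = -5*(11 - 1760) + 49 = -5*(-1749) + 49 = 8745 + 49 = 8794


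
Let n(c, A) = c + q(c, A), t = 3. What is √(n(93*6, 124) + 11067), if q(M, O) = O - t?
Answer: √11746 ≈ 108.38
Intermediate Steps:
q(M, O) = -3 + O (q(M, O) = O - 1*3 = O - 3 = -3 + O)
n(c, A) = -3 + A + c (n(c, A) = c + (-3 + A) = -3 + A + c)
√(n(93*6, 124) + 11067) = √((-3 + 124 + 93*6) + 11067) = √((-3 + 124 + 558) + 11067) = √(679 + 11067) = √11746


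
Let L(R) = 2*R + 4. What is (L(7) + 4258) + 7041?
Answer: 11317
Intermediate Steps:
L(R) = 4 + 2*R
(L(7) + 4258) + 7041 = ((4 + 2*7) + 4258) + 7041 = ((4 + 14) + 4258) + 7041 = (18 + 4258) + 7041 = 4276 + 7041 = 11317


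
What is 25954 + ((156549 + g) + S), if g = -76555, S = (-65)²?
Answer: 110173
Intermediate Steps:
S = 4225
25954 + ((156549 + g) + S) = 25954 + ((156549 - 76555) + 4225) = 25954 + (79994 + 4225) = 25954 + 84219 = 110173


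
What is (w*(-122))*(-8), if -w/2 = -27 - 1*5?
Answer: 62464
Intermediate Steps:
w = 64 (w = -2*(-27 - 1*5) = -2*(-27 - 5) = -2*(-32) = 64)
(w*(-122))*(-8) = (64*(-122))*(-8) = -7808*(-8) = 62464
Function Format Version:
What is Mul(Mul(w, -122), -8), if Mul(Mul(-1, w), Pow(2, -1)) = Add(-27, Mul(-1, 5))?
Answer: 62464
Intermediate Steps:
w = 64 (w = Mul(-2, Add(-27, Mul(-1, 5))) = Mul(-2, Add(-27, -5)) = Mul(-2, -32) = 64)
Mul(Mul(w, -122), -8) = Mul(Mul(64, -122), -8) = Mul(-7808, -8) = 62464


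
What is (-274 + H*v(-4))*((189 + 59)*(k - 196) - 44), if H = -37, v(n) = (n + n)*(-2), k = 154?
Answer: 9058360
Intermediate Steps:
v(n) = -4*n (v(n) = (2*n)*(-2) = -4*n)
(-274 + H*v(-4))*((189 + 59)*(k - 196) - 44) = (-274 - (-148)*(-4))*((189 + 59)*(154 - 196) - 44) = (-274 - 37*16)*(248*(-42) - 44) = (-274 - 592)*(-10416 - 44) = -866*(-10460) = 9058360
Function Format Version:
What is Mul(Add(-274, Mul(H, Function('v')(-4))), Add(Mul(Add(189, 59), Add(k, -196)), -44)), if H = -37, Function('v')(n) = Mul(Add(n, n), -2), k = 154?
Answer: 9058360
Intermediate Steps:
Function('v')(n) = Mul(-4, n) (Function('v')(n) = Mul(Mul(2, n), -2) = Mul(-4, n))
Mul(Add(-274, Mul(H, Function('v')(-4))), Add(Mul(Add(189, 59), Add(k, -196)), -44)) = Mul(Add(-274, Mul(-37, Mul(-4, -4))), Add(Mul(Add(189, 59), Add(154, -196)), -44)) = Mul(Add(-274, Mul(-37, 16)), Add(Mul(248, -42), -44)) = Mul(Add(-274, -592), Add(-10416, -44)) = Mul(-866, -10460) = 9058360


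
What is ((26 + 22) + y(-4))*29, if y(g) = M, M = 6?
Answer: 1566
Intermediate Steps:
y(g) = 6
((26 + 22) + y(-4))*29 = ((26 + 22) + 6)*29 = (48 + 6)*29 = 54*29 = 1566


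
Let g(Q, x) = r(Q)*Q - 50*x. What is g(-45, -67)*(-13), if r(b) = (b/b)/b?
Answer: -43563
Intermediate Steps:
r(b) = 1/b
g(Q, x) = 1 - 50*x (g(Q, x) = Q/Q - 50*x = 1 - 50*x)
g(-45, -67)*(-13) = (1 - 50*(-67))*(-13) = (1 + 3350)*(-13) = 3351*(-13) = -43563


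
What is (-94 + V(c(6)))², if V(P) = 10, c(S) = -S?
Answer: 7056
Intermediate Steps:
(-94 + V(c(6)))² = (-94 + 10)² = (-84)² = 7056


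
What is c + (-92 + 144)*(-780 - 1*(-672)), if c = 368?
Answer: -5248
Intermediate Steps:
c + (-92 + 144)*(-780 - 1*(-672)) = 368 + (-92 + 144)*(-780 - 1*(-672)) = 368 + 52*(-780 + 672) = 368 + 52*(-108) = 368 - 5616 = -5248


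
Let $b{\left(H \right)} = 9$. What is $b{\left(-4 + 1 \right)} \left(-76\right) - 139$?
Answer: $-823$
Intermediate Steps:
$b{\left(-4 + 1 \right)} \left(-76\right) - 139 = 9 \left(-76\right) - 139 = -684 - 139 = -823$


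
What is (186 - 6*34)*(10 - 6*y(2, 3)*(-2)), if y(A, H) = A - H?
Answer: 36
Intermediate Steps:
(186 - 6*34)*(10 - 6*y(2, 3)*(-2)) = (186 - 6*34)*(10 - 6*(2 - 1*3)*(-2)) = (186 - 1*204)*(10 - 6*(2 - 3)*(-2)) = (186 - 204)*(10 - 6*(-1)*(-2)) = -18*(10 + 6*(-2)) = -18*(10 - 12) = -18*(-2) = 36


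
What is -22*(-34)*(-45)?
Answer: -33660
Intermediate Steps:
-22*(-34)*(-45) = 748*(-45) = -33660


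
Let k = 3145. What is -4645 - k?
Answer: -7790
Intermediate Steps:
-4645 - k = -4645 - 1*3145 = -4645 - 3145 = -7790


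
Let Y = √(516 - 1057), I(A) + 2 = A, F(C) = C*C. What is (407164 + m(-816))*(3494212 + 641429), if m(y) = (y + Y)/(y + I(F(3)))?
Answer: 1362265637571372/809 - 4135641*I*√541/809 ≈ 1.6839e+12 - 1.189e+5*I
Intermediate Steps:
F(C) = C²
I(A) = -2 + A
Y = I*√541 (Y = √(-541) = I*√541 ≈ 23.259*I)
m(y) = (y + I*√541)/(7 + y) (m(y) = (y + I*√541)/(y + (-2 + 3²)) = (y + I*√541)/(y + (-2 + 9)) = (y + I*√541)/(y + 7) = (y + I*√541)/(7 + y))
(407164 + m(-816))*(3494212 + 641429) = (407164 + (-816 + I*√541)/(7 - 816))*(3494212 + 641429) = (407164 + (-816 + I*√541)/(-809))*4135641 = (407164 - (-816 + I*√541)/809)*4135641 = (407164 + (816/809 - I*√541/809))*4135641 = (329396492/809 - I*√541/809)*4135641 = 1362265637571372/809 - 4135641*I*√541/809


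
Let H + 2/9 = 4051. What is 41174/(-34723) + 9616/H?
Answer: 1503986794/1265896411 ≈ 1.1881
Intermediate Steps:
H = 36457/9 (H = -2/9 + 4051 = 36457/9 ≈ 4050.8)
41174/(-34723) + 9616/H = 41174/(-34723) + 9616/(36457/9) = 41174*(-1/34723) + 9616*(9/36457) = -41174/34723 + 86544/36457 = 1503986794/1265896411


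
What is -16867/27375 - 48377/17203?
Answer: -1614483376/470932125 ≈ -3.4283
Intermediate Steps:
-16867/27375 - 48377/17203 = -1614483376/470932125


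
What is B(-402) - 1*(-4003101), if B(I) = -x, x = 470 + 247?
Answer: 4002384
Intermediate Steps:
x = 717
B(I) = -717 (B(I) = -1*717 = -717)
B(-402) - 1*(-4003101) = -717 - 1*(-4003101) = -717 + 4003101 = 4002384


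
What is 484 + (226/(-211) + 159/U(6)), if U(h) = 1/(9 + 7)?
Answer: 638682/211 ≈ 3026.9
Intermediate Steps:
U(h) = 1/16
484 + (226/(-211) + 159/U(6)) = 484 + (226/(-211) + 159/(1/16)) = 484 + (226*(-1/211) + 159*16) = 484 + (-226/211 + 2544) = 484 + 536558/211 = 638682/211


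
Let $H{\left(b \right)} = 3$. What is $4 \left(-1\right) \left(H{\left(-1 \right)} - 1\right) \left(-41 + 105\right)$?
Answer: $-512$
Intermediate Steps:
$4 \left(-1\right) \left(H{\left(-1 \right)} - 1\right) \left(-41 + 105\right) = 4 \left(-1\right) \left(3 - 1\right) \left(-41 + 105\right) = \left(-4\right) 2 \cdot 64 = \left(-8\right) 64 = -512$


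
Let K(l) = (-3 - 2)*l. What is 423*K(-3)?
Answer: 6345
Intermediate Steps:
K(l) = -5*l
423*K(-3) = 423*(-5*(-3)) = 423*15 = 6345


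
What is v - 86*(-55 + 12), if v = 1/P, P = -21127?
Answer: 78127645/21127 ≈ 3698.0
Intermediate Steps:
v = -1/21127 (v = 1/(-21127) = -1/21127 ≈ -4.7333e-5)
v - 86*(-55 + 12) = -1/21127 - 86*(-55 + 12) = -1/21127 - 86*(-43) = -1/21127 + 3698 = 78127645/21127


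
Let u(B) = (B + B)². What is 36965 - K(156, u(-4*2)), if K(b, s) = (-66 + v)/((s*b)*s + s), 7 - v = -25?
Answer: 188962714257/5111936 ≈ 36965.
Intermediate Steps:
v = 32 (v = 7 - 1*(-25) = 7 + 25 = 32)
u(B) = 4*B² (u(B) = (2*B)² = 4*B²)
K(b, s) = -34/(s + b*s²) (K(b, s) = (-66 + 32)/((s*b)*s + s) = -34/((b*s)*s + s) = -34/(b*s² + s) = -34/(s + b*s²))
36965 - K(156, u(-4*2)) = 36965 - (-34)/((4*(-4*2)²)*(1 + 156*(4*(-4*2)²))) = 36965 - (-34)/((4*(-8)²)*(1 + 156*(4*(-8)²))) = 36965 - (-34)/((4*64)*(1 + 156*(4*64))) = 36965 - (-34)/(256*(1 + 156*256)) = 36965 - (-34)/(256*(1 + 39936)) = 36965 - (-34)/(256*39937) = 36965 - 1*(-17/5111936) = 36965 + 17/5111936 = 188962714257/5111936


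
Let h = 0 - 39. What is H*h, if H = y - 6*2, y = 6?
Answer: 234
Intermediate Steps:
H = -6 (H = 6 - 6*2 = 6 - 12 = -6)
h = -39
H*h = -6*(-39) = 234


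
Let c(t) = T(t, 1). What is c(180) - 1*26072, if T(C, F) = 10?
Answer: -26062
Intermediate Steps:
c(t) = 10
c(180) - 1*26072 = 10 - 1*26072 = 10 - 26072 = -26062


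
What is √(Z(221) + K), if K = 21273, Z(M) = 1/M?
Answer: 11*√8586734/221 ≈ 145.85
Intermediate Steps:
√(Z(221) + K) = √(1/221 + 21273) = √(4701334/221) = 11*√8586734/221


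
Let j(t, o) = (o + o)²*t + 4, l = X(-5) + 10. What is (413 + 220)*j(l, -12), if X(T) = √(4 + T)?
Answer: 3648612 + 364608*I ≈ 3.6486e+6 + 3.6461e+5*I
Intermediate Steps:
l = 10 + I (l = √(4 - 5) + 10 = √(-1) + 10 = I + 10 = 10 + I ≈ 10.0 + 1.0*I)
j(t, o) = 4 + 4*t*o² (j(t, o) = (2*o)²*t + 4 = (4*o²)*t + 4 = 4*t*o² + 4 = 4 + 4*t*o²)
(413 + 220)*j(l, -12) = (413 + 220)*(4 + 4*(10 + I)*(-12)²) = 633*(4 + 4*(10 + I)*144) = 633*(4 + (5760 + 576*I)) = 633*(5764 + 576*I) = 3648612 + 364608*I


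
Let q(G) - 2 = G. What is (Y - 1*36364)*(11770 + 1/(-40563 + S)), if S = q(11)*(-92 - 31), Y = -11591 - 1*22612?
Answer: -35018643631013/42162 ≈ -8.3057e+8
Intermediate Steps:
q(G) = 2 + G
Y = -34203 (Y = -11591 - 22612 = -34203)
S = -1599 (S = (2 + 11)*(-92 - 31) = 13*(-123) = -1599)
(Y - 1*36364)*(11770 + 1/(-40563 + S)) = (-34203 - 1*36364)*(11770 + 1/(-40563 - 1599)) = (-34203 - 36364)*(11770 + 1/(-42162)) = -70567*(11770 - 1/42162) = -70567*496246739/42162 = -35018643631013/42162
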